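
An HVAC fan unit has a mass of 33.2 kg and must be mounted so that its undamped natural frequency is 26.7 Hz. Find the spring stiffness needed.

934000 N/m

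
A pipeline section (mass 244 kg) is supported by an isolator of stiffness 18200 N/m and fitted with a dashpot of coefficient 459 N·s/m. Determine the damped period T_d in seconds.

0.732 s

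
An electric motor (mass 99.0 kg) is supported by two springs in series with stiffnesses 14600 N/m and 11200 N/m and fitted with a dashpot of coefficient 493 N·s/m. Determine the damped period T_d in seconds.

Series springs: 1/k_eq = 1/14600 + 1/11200 = 0.0001578, so k_eq = 6338 N/m.
ω_n = √(k_eq/m) = √(6338/99.0) = 8.001 rad/s.
Critical damping c_c = 2√(k_eq·m) = 2√(6338 × 99.0) = 1584 N·s/m, so ζ = c/c_c = 493/1584 = 0.3112.
ω_d = ω_n√(1 − ζ²) = 8.001 × √(1 − 0.0968) = 7.604 rad/s.
T_d = 2π/ω_d = 0.8263 s.

0.826 s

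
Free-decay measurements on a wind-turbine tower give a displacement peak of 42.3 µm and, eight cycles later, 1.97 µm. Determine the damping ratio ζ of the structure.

Logarithmic decrement δ = (1/n)·ln(x₀/x_n) = (1/8)·ln(42.3/1.97) = (1/8)·ln(21.47) = 0.3833.
ζ = δ/√(4π² + δ²) = 0.3833/√(39.48 + 0.147) = 0.3833/6.295 = 0.06090.

0.0609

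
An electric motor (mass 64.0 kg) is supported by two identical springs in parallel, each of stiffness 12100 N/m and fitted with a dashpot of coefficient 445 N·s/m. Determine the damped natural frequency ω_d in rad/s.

19.1 rad/s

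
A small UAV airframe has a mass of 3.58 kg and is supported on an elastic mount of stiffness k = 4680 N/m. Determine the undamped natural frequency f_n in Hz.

5.75 Hz

ω_n = √(k/m) = √(4680/3.58) = √1307 = 36.16 rad/s.
f_n = ω_n/(2π) = 36.16/6.283 = 5.754 Hz.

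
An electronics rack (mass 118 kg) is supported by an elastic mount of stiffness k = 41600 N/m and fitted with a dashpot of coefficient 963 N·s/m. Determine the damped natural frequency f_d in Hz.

2.92 Hz

ω_n = √(k/m) = √(41600/118) = 18.78 rad/s.
Critical damping c_c = 2√(k·m) = 2√(41600 × 118) = 4431 N·s/m, so ζ = c/c_c = 963/4431 = 0.2173.
ω_d = ω_n√(1 − ζ²) = 18.78 × √(1 − 0.0472) = 18.33 rad/s.
f_d = ω_d/(2π) = 2.917 Hz.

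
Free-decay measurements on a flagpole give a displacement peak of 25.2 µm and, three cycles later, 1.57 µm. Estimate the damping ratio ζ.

Logarithmic decrement δ = (1/n)·ln(x₀/x_n) = (1/3)·ln(25.2/1.57) = (1/3)·ln(16.05) = 0.9253.
ζ = δ/√(4π² + δ²) = 0.9253/√(39.48 + 0.856) = 0.9253/6.351 = 0.1457.

0.146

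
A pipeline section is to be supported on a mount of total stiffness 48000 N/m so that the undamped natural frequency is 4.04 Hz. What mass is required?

74.5 kg

ω_n = 2πf_n = 2π × 4.04 = 25.38 rad/s.
m = k/ω_n² = 48000/25.38² = 48000/644.4 = 74.49 kg.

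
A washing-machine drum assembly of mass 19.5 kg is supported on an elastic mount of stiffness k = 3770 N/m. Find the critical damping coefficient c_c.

542 N·s/m

c_c = 2√(k·m) = 2√(3770 × 19.5) = 2 × 271.1 = 542.3 N·s/m.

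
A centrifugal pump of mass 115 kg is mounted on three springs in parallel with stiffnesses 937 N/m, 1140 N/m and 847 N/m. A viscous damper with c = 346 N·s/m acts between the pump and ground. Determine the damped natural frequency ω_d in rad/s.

4.81 rad/s

Parallel springs add: k_eq = 937 + 1140 + 847 = 2924 N/m.
ω_n = √(k_eq/m) = √(2924/115) = 5.042 rad/s.
Critical damping c_c = 2√(k_eq·m) = 2√(2924 × 115) = 1160 N·s/m, so ζ = c/c_c = 346/1160 = 0.2983.
ω_d = ω_n√(1 − ζ²) = 5.042 × √(1 − 0.0890) = 4.813 rad/s.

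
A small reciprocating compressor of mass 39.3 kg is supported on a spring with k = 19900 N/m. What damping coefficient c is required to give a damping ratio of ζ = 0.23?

407 N·s/m

c_c = 2√(k·m) = 2√(19900 × 39.3) = 1769 N·s/m.
c = ζ·c_c = 0.23 × 1769 = 406.8 N·s/m.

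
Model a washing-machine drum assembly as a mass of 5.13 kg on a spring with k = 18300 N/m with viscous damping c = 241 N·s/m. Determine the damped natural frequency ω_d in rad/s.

ω_n = √(k/m) = √(18300/5.13) = 59.73 rad/s.
Critical damping c_c = 2√(k·m) = 2√(18300 × 5.13) = 612.8 N·s/m, so ζ = c/c_c = 241/612.8 = 0.3933.
ω_d = ω_n√(1 − ζ²) = 59.73 × √(1 − 0.155) = 54.91 rad/s.

54.9 rad/s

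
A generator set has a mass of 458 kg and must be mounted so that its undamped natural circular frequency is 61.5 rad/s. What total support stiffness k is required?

1730000 N/m

k = m·ω_n² = 458 × 61.50² = 458 × 3782 = 1732000 N/m.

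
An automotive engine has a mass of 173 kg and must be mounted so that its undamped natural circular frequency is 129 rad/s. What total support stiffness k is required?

2880000 N/m

k = m·ω_n² = 173 × 129.0² = 173 × 16640 = 2879000 N/m.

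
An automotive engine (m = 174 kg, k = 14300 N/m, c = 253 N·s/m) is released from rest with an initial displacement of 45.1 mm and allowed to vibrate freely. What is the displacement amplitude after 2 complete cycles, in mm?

16.4 mm

ζ = c/(2√(km)) = 253/(2√(14300 × 174)) = 253/3155 = 0.08020.
Logarithmic decrement δ = 2πζ/√(1 − ζ²) = 2π × 0.08020/√(1 − 0.00643) = 0.5055.
After n cycles, x_n/x₀ = e^(−nδ), so x_2 = 45.1 × e^(−2 × 0.5055) = 45.1 × 0.3638 = 16.41 mm.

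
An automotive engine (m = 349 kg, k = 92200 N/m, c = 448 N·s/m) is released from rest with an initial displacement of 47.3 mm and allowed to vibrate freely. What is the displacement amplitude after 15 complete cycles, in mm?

ζ = c/(2√(km)) = 448/(2√(92200 × 349)) = 448/11350 = 0.03949.
Logarithmic decrement δ = 2πζ/√(1 − ζ²) = 2π × 0.03949/√(1 − 0.00156) = 0.2483.
After n cycles, x_n/x₀ = e^(−nδ), so x_15 = 47.3 × e^(−15 × 0.2483) = 47.3 × 0.02412 = 1.141 mm.

1.14 mm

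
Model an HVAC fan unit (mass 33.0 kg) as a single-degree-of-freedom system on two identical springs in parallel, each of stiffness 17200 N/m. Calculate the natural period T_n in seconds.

0.195 s

Parallel springs add: k_eq = 2 × 17200 = 34400 N/m.
ω_n = √(k_eq/m) = √(34400/33.0) = √1042 = 32.29 rad/s.
T_n = 2π/ω_n = 6.283/32.29 = 0.1946 s.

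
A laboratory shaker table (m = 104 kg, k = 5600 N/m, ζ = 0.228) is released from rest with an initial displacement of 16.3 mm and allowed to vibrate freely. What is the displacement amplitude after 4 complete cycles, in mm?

Logarithmic decrement δ = 2πζ/√(1 − ζ²) = 2π × 0.2280/√(1 − 0.0520) = 1.471.
After n cycles, x_n/x₀ = e^(−nδ), so x_4 = 16.3 × e^(−4 × 1.471) = 16.3 × 0.002780 = 0.04532 mm.

0.0453 mm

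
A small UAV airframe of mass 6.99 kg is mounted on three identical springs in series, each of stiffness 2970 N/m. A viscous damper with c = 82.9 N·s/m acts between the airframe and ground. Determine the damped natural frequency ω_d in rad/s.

10.3 rad/s

Series springs: 1/k_eq = 3/2970, so k_eq = 2970/3 = 990.0 N/m.
ω_n = √(k_eq/m) = √(990.0/6.99) = 11.90 rad/s.
Critical damping c_c = 2√(k_eq·m) = 2√(990.0 × 6.99) = 166.4 N·s/m, so ζ = c/c_c = 82.9/166.4 = 0.4983.
ω_d = ω_n√(1 − ζ²) = 11.90 × √(1 − 0.248) = 10.32 rad/s.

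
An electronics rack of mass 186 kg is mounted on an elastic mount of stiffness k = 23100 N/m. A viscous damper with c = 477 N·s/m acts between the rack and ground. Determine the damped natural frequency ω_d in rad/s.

11.1 rad/s

ω_n = √(k/m) = √(23100/186) = 11.14 rad/s.
Critical damping c_c = 2√(k·m) = 2√(23100 × 186) = 4146 N·s/m, so ζ = c/c_c = 477/4146 = 0.1151.
ω_d = ω_n√(1 − ζ²) = 11.14 × √(1 − 0.0132) = 11.07 rad/s.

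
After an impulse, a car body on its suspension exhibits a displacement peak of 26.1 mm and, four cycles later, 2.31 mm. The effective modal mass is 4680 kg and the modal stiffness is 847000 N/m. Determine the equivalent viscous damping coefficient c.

12100 N·s/m

Logarithmic decrement δ = (1/n)·ln(x₀/x_n) = (1/4)·ln(26.1/2.31) = (1/4)·ln(11.30) = 0.6062.
ζ = δ/√(4π² + δ²) = 0.6062/√(39.48 + 0.367) = 0.6062/6.312 = 0.09603.
c = ζ · 2√(km) = 0.09603 × 2√(847000 × 4680) = 0.09603 × 125900 = 12090 N·s/m.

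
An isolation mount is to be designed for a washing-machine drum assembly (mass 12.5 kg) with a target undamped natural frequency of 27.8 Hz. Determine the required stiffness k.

381000 N/m

ω_n = 2πf_n = 2π × 27.8 = 174.7 rad/s.
k = m·ω_n² = 12.5 × 174.7² = 12.5 × 30510 = 381400 N/m.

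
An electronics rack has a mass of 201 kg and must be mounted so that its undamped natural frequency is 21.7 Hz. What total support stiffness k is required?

3740000 N/m

ω_n = 2πf_n = 2π × 21.7 = 136.3 rad/s.
k = m·ω_n² = 201 × 136.3² = 201 × 18590 = 3737000 N/m.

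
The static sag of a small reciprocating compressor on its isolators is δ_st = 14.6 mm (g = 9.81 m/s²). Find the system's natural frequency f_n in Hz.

ω_n = √(g/δ_st) = √(9.81/0.0146) = √671.9 = 25.92 rad/s.
f_n = ω_n/(2π) = 25.92/6.283 = 4.126 Hz.

4.13 Hz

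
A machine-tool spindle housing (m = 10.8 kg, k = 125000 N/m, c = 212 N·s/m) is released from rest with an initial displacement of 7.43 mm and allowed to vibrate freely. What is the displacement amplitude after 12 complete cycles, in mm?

0.00743 mm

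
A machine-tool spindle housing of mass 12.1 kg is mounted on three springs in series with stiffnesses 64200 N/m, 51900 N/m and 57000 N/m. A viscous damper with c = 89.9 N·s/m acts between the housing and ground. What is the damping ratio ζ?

Series springs: 1/k_eq = 1/64200 + 1/51900 + 1/57000 = 5.239×10^-5, so k_eq = 19090 N/m.
ω_n = √(k_eq/m) = √(19090/12.1) = 39.72 rad/s.
Critical damping c_c = 2√(k_eq·m) = 2√(19090 × 12.1) = 961.2 N·s/m, so ζ = c/c_c = 89.9/961.2 = 0.09353.

0.0935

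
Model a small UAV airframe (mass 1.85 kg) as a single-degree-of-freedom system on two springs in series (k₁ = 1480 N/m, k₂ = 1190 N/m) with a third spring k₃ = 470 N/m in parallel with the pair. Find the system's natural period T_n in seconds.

0.254 s

Series pair: k_s = k₁k₂/(k₁+k₂) = (1480)(1190)/(1480 + 1190) = 659.6 N/m. In parallel with k₃: k_eq = 659.6 + 470 = 1130 N/m.
ω_n = √(k_eq/m) = √(1130/1.85) = √610.6 = 24.71 rad/s.
T_n = 2π/ω_n = 6.283/24.71 = 0.2543 s.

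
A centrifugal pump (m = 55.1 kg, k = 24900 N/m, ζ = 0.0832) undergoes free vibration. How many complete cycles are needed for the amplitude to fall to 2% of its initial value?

8 cycles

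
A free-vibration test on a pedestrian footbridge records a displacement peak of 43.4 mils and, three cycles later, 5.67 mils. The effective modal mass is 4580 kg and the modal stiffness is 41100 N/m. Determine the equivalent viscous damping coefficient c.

2950 N·s/m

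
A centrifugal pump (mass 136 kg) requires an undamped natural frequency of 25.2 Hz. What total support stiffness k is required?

3410000 N/m

ω_n = 2πf_n = 2π × 25.2 = 158.3 rad/s.
k = m·ω_n² = 136 × 158.3² = 136 × 25070 = 3410000 N/m.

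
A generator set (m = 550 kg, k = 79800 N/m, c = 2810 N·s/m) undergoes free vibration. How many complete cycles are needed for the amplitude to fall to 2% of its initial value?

ζ = c/(2√(km)) = 2810/(2√(79800 × 550)) = 2810/13250 = 0.2121.
Logarithmic decrement δ = 2πζ/√(1 − ζ²) = 2π × 0.2121/√(1 − 0.0450) = 1.364.
x_n/x₀ = e^(−nδ) ≤ 0.02; take ln: n ≥ ln(1/0.02)/δ = 3.912/1.364 = 2.869.
So 3 complete cycles are required.

3 cycles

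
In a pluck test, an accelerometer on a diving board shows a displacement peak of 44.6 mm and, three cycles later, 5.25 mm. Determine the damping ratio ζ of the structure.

Logarithmic decrement δ = (1/n)·ln(x₀/x_n) = (1/3)·ln(44.6/5.25) = (1/3)·ln(8.495) = 0.7132.
ζ = δ/√(4π² + δ²) = 0.7132/√(39.48 + 0.509) = 0.7132/6.324 = 0.1128.

0.113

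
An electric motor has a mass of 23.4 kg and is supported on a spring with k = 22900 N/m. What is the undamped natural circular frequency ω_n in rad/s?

ω_n = √(k/m) = √(22900/23.4) = √978.6 = 31.28 rad/s.

31.3 rad/s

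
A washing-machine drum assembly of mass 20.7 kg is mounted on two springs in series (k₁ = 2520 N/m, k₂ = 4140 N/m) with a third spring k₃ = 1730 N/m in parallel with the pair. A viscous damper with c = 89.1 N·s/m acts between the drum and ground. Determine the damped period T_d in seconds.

0.505 s

Series pair: k_s = k₁k₂/(k₁+k₂) = (2520)(4140)/(2520 + 4140) = 1566 N/m. In parallel with k₃: k_eq = 1566 + 1730 = 3296 N/m.
ω_n = √(k_eq/m) = √(3296/20.7) = 12.62 rad/s.
Critical damping c_c = 2√(k_eq·m) = 2√(3296 × 20.7) = 522.4 N·s/m, so ζ = c/c_c = 89.1/522.4 = 0.1705.
ω_d = ω_n√(1 − ζ²) = 12.62 × √(1 − 0.0291) = 12.43 rad/s.
T_d = 2π/ω_d = 0.5053 s.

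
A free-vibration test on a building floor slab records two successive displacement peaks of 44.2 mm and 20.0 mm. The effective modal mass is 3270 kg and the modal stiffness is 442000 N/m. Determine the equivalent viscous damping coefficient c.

Logarithmic decrement δ = (1/n)·ln(x₀/x_n) = (1/1)·ln(44.2/20.0) = (1/1)·ln(2.210) = 0.7930.
ζ = δ/√(4π² + δ²) = 0.7930/√(39.48 + 0.629) = 0.7930/6.333 = 0.1252.
c = ζ · 2√(km) = 0.1252 × 2√(442000 × 3270) = 0.1252 × 76040 = 9521 N·s/m.

9520 N·s/m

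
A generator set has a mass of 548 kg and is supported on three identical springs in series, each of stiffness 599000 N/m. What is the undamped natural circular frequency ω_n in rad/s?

Series springs: 1/k_eq = 3/599000, so k_eq = 599000/3 = 199700 N/m.
ω_n = √(k_eq/m) = √(199700/548) = √364.4 = 19.09 rad/s.

19.1 rad/s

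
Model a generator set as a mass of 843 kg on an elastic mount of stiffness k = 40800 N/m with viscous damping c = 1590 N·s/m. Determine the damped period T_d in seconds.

ω_n = √(k/m) = √(40800/843) = 6.957 rad/s.
Critical damping c_c = 2√(k·m) = 2√(40800 × 843) = 11730 N·s/m, so ζ = c/c_c = 1590/11730 = 0.1356.
ω_d = ω_n√(1 − ζ²) = 6.957 × √(1 − 0.0184) = 6.893 rad/s.
T_d = 2π/ω_d = 0.9116 s.

0.912 s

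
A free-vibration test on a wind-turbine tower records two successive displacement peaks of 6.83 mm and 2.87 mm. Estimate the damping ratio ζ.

0.137

Logarithmic decrement δ = (1/n)·ln(x₀/x_n) = (1/1)·ln(6.83/2.87) = (1/1)·ln(2.380) = 0.8670.
ζ = δ/√(4π² + δ²) = 0.8670/√(39.48 + 0.752) = 0.8670/6.343 = 0.1367.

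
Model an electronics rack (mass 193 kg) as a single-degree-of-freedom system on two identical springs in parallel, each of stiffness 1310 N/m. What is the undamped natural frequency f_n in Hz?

0.586 Hz

Parallel springs add: k_eq = 2 × 1310 = 2620 N/m.
ω_n = √(k_eq/m) = √(2620/193) = √13.58 = 3.684 rad/s.
f_n = ω_n/(2π) = 3.684/6.283 = 0.5864 Hz.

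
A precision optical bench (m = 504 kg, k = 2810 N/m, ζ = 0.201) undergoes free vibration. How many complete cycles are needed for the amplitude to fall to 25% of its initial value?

Logarithmic decrement δ = 2πζ/√(1 − ζ²) = 2π × 0.2010/√(1 − 0.0404) = 1.289.
x_n/x₀ = e^(−nδ) ≤ 0.25; take ln: n ≥ ln(1/0.25)/δ = 1.386/1.289 = 1.075.
So 2 complete cycles are required.

2 cycles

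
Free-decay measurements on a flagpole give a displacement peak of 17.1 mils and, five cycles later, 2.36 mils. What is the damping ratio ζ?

0.0629

Logarithmic decrement δ = (1/n)·ln(x₀/x_n) = (1/5)·ln(17.1/2.36) = (1/5)·ln(7.246) = 0.3961.
ζ = δ/√(4π² + δ²) = 0.3961/√(39.48 + 0.157) = 0.3961/6.296 = 0.06291.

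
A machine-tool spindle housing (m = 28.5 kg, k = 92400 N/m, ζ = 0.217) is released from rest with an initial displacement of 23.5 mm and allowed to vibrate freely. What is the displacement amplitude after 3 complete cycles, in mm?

0.356 mm

Logarithmic decrement δ = 2πζ/√(1 − ζ²) = 2π × 0.2170/√(1 − 0.0471) = 1.397.
After n cycles, x_n/x₀ = e^(−nδ), so x_3 = 23.5 × e^(−3 × 1.397) = 23.5 × 0.01514 = 0.3559 mm.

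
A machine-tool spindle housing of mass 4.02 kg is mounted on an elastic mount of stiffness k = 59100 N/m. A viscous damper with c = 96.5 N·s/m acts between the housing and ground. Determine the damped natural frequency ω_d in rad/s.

ω_n = √(k/m) = √(59100/4.02) = 121.2 rad/s.
Critical damping c_c = 2√(k·m) = 2√(59100 × 4.02) = 974.8 N·s/m, so ζ = c/c_c = 96.5/974.8 = 0.09899.
ω_d = ω_n√(1 − ζ²) = 121.2 × √(1 − 0.00980) = 120.7 rad/s.

121 rad/s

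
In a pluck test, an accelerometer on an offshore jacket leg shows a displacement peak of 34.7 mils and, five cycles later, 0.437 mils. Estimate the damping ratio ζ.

Logarithmic decrement δ = (1/n)·ln(x₀/x_n) = (1/5)·ln(34.7/0.437) = (1/5)·ln(79.41) = 0.8749.
ζ = δ/√(4π² + δ²) = 0.8749/√(39.48 + 0.765) = 0.8749/6.344 = 0.1379.

0.138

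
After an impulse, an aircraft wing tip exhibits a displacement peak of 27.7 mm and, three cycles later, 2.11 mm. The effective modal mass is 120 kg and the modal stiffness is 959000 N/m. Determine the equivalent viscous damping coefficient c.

Logarithmic decrement δ = (1/n)·ln(x₀/x_n) = (1/3)·ln(27.7/2.11) = (1/3)·ln(13.13) = 0.8582.
ζ = δ/√(4π² + δ²) = 0.8582/√(39.48 + 0.737) = 0.8582/6.342 = 0.1353.
c = ζ · 2√(km) = 0.1353 × 2√(959000 × 120) = 0.1353 × 21460 = 2904 N·s/m.

2900 N·s/m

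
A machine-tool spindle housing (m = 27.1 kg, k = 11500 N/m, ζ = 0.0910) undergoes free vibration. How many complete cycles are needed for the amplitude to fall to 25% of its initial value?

Logarithmic decrement δ = 2πζ/√(1 − ζ²) = 2π × 0.09100/√(1 − 0.00828) = 0.5742.
x_n/x₀ = e^(−nδ) ≤ 0.25; take ln: n ≥ ln(1/0.25)/δ = 1.386/0.5742 = 2.415.
So 3 complete cycles are required.

3 cycles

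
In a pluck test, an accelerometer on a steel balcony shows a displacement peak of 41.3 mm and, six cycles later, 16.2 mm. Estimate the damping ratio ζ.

0.0248

Logarithmic decrement δ = (1/n)·ln(x₀/x_n) = (1/6)·ln(41.3/16.2) = (1/6)·ln(2.549) = 0.1560.
ζ = δ/√(4π² + δ²) = 0.1560/√(39.48 + 0.0243) = 0.1560/6.285 = 0.02482.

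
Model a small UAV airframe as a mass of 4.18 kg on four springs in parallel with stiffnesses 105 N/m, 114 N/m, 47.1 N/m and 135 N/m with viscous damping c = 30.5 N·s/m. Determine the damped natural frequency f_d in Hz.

Parallel springs add: k_eq = 105 + 114 + 47.1 + 135 = 401.1 N/m.
ω_n = √(k_eq/m) = √(401.1/4.18) = 9.796 rad/s.
Critical damping c_c = 2√(k_eq·m) = 2√(401.1 × 4.18) = 81.89 N·s/m, so ζ = c/c_c = 30.5/81.89 = 0.3724.
ω_d = ω_n√(1 − ζ²) = 9.796 × √(1 − 0.139) = 9.091 rad/s.
f_d = ω_d/(2π) = 1.447 Hz.

1.45 Hz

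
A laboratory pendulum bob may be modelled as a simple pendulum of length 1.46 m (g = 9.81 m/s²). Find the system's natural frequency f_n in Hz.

0.413 Hz

For a simple pendulum ω_n = √(g/L) = √(9.81/1.46) = √6.719 = 2.592 rad/s.
f_n = ω_n/(2π) = 2.592/6.283 = 0.4126 Hz.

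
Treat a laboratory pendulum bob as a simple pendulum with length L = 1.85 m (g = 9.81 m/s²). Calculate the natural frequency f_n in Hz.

For a simple pendulum ω_n = √(g/L) = √(9.81/1.85) = √5.303 = 2.303 rad/s.
f_n = ω_n/(2π) = 2.303/6.283 = 0.3665 Hz.

0.366 Hz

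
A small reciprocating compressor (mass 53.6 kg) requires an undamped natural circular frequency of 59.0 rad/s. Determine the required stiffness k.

k = m·ω_n² = 53.6 × 59.00² = 53.6 × 3481 = 186600 N/m.

187000 N/m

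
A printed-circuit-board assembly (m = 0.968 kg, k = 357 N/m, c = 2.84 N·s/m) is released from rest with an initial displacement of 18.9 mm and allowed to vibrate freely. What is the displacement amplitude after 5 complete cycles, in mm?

ζ = c/(2√(km)) = 2.84/(2√(357 × 0.968)) = 2.84/37.18 = 0.07639.
Logarithmic decrement δ = 2πζ/√(1 − ζ²) = 2π × 0.07639/√(1 − 0.00583) = 0.4814.
After n cycles, x_n/x₀ = e^(−nδ), so x_5 = 18.9 × e^(−5 × 0.4814) = 18.9 × 0.09010 = 1.703 mm.

1.70 mm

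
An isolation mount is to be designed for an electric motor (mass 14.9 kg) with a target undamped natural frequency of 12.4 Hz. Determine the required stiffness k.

ω_n = 2πf_n = 2π × 12.4 = 77.91 rad/s.
k = m·ω_n² = 14.9 × 77.91² = 14.9 × 6070 = 90450 N/m.

90400 N/m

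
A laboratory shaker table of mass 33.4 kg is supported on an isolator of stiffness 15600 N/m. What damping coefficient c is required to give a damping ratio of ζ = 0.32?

462 N·s/m

c_c = 2√(k·m) = 2√(15600 × 33.4) = 1444 N·s/m.
c = ζ·c_c = 0.32 × 1444 = 462.0 N·s/m.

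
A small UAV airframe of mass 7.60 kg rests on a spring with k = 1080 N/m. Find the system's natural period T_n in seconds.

0.527 s

ω_n = √(k/m) = √(1080/7.60) = √142.1 = 11.92 rad/s.
T_n = 2π/ω_n = 6.283/11.92 = 0.5271 s.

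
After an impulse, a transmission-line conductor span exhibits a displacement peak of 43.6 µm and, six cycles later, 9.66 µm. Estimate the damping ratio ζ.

Logarithmic decrement δ = (1/n)·ln(x₀/x_n) = (1/6)·ln(43.6/9.66) = (1/6)·ln(4.513) = 0.2512.
ζ = δ/√(4π² + δ²) = 0.2512/√(39.48 + 0.0631) = 0.2512/6.288 = 0.03994.

0.0399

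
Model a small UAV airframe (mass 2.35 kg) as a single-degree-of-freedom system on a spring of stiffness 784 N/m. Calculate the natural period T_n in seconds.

0.344 s

ω_n = √(k/m) = √(784.0/2.35) = √333.6 = 18.27 rad/s.
T_n = 2π/ω_n = 6.283/18.27 = 0.3440 s.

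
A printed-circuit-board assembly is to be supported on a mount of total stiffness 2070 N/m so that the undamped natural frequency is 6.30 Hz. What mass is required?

ω_n = 2πf_n = 2π × 6.30 = 39.58 rad/s.
m = k/ω_n² = 2070/39.58² = 2070/1567 = 1.321 kg.

1.32 kg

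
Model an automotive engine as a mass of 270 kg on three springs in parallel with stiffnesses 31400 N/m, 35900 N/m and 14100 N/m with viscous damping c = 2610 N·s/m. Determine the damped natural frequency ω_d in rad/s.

16.7 rad/s

Parallel springs add: k_eq = 31400 + 35900 + 14100 = 81400 N/m.
ω_n = √(k_eq/m) = √(81400/270) = 17.36 rad/s.
Critical damping c_c = 2√(k_eq·m) = 2√(81400 × 270) = 9376 N·s/m, so ζ = c/c_c = 2610/9376 = 0.2784.
ω_d = ω_n√(1 − ζ²) = 17.36 × √(1 − 0.0775) = 16.68 rad/s.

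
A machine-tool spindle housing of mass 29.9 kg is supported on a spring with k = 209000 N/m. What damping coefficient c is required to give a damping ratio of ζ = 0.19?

950 N·s/m

c_c = 2√(k·m) = 2√(209000 × 29.9) = 5000 N·s/m.
c = ζ·c_c = 0.19 × 5000 = 949.9 N·s/m.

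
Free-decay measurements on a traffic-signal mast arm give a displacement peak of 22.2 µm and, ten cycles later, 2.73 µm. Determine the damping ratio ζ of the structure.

Logarithmic decrement δ = (1/n)·ln(x₀/x_n) = (1/10)·ln(22.2/2.73) = (1/10)·ln(8.132) = 0.2096.
ζ = δ/√(4π² + δ²) = 0.2096/√(39.48 + 0.0439) = 0.2096/6.287 = 0.03334.

0.0333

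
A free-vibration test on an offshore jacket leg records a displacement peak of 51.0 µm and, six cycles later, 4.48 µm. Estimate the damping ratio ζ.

Logarithmic decrement δ = (1/n)·ln(x₀/x_n) = (1/6)·ln(51.0/4.48) = (1/6)·ln(11.38) = 0.4054.
ζ = δ/√(4π² + δ²) = 0.4054/√(39.48 + 0.164) = 0.4054/6.296 = 0.06438.

0.0644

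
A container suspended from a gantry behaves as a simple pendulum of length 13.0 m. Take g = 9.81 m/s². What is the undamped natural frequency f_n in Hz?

For a simple pendulum ω_n = √(g/L) = √(9.81/13.0) = √0.7546 = 0.8687 rad/s.
f_n = ω_n/(2π) = 0.8687/6.283 = 0.1383 Hz.

0.138 Hz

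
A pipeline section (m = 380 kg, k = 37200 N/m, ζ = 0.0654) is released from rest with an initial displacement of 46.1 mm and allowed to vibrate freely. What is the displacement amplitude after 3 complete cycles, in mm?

13.4 mm

Logarithmic decrement δ = 2πζ/√(1 − ζ²) = 2π × 0.06540/√(1 − 0.00428) = 0.4118.
After n cycles, x_n/x₀ = e^(−nδ), so x_3 = 46.1 × e^(−3 × 0.4118) = 46.1 × 0.2907 = 13.40 mm.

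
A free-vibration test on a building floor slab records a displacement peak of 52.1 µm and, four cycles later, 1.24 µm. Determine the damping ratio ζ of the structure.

0.147

Logarithmic decrement δ = (1/n)·ln(x₀/x_n) = (1/4)·ln(52.1/1.24) = (1/4)·ln(42.02) = 0.9345.
ζ = δ/√(4π² + δ²) = 0.9345/√(39.48 + 0.873) = 0.9345/6.352 = 0.1471.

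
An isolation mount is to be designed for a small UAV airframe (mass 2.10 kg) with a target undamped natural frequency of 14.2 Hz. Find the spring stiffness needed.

16700 N/m

ω_n = 2πf_n = 2π × 14.2 = 89.22 rad/s.
k = m·ω_n² = 2.10 × 89.22² = 2.10 × 7960 = 16720 N/m.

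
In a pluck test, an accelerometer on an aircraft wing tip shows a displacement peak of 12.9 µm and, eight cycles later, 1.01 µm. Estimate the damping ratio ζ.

Logarithmic decrement δ = (1/n)·ln(x₀/x_n) = (1/8)·ln(12.9/1.01) = (1/8)·ln(12.77) = 0.3184.
ζ = δ/√(4π² + δ²) = 0.3184/√(39.48 + 0.101) = 0.3184/6.291 = 0.05061.

0.0506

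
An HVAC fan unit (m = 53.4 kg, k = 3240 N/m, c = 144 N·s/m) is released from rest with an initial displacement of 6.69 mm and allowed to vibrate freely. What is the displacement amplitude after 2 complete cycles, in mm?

ζ = c/(2√(km)) = 144/(2√(3240 × 53.4)) = 144/831.9 = 0.1731.
Logarithmic decrement δ = 2πζ/√(1 − ζ²) = 2π × 0.1731/√(1 − 0.0300) = 1.104.
After n cycles, x_n/x₀ = e^(−nδ), so x_2 = 6.69 × e^(−2 × 1.104) = 6.69 × 0.1099 = 0.7350 mm.

0.735 mm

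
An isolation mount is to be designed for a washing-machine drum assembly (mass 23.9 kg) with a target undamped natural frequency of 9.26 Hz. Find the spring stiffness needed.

80900 N/m

ω_n = 2πf_n = 2π × 9.26 = 58.18 rad/s.
k = m·ω_n² = 23.9 × 58.18² = 23.9 × 3385 = 80910 N/m.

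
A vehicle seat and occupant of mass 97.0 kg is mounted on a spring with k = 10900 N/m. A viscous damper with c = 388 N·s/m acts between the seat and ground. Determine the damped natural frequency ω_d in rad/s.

ω_n = √(k/m) = √(10900/97.0) = 10.60 rad/s.
Critical damping c_c = 2√(k·m) = 2√(10900 × 97.0) = 2057 N·s/m, so ζ = c/c_c = 388/2057 = 0.1887.
ω_d = ω_n√(1 − ζ²) = 10.60 × √(1 − 0.0356) = 10.41 rad/s.

10.4 rad/s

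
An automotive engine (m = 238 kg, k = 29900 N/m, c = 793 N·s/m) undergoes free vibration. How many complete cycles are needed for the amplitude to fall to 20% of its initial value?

ζ = c/(2√(km)) = 793/(2√(29900 × 238)) = 793/5335 = 0.1486.
Logarithmic decrement δ = 2πζ/√(1 − ζ²) = 2π × 0.1486/√(1 − 0.0221) = 0.9444.
x_n/x₀ = e^(−nδ) ≤ 0.2; take ln: n ≥ ln(1/0.2)/δ = 1.609/0.9444 = 1.704.
So 2 complete cycles are required.

2 cycles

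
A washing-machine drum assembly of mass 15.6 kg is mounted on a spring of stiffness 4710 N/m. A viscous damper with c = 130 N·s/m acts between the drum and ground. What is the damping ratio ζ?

ω_n = √(k/m) = √(4710/15.6) = 17.38 rad/s.
Critical damping c_c = 2√(k·m) = 2√(4710 × 15.6) = 542.1 N·s/m, so ζ = c/c_c = 130/542.1 = 0.2398.

0.240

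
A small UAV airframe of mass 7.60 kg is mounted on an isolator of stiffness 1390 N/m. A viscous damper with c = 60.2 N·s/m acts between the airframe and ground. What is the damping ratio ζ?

0.293

ω_n = √(k/m) = √(1390/7.60) = 13.52 rad/s.
Critical damping c_c = 2√(k·m) = 2√(1390 × 7.60) = 205.6 N·s/m, so ζ = c/c_c = 60.2/205.6 = 0.2929.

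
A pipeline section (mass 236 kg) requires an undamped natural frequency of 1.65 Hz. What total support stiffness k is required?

ω_n = 2πf_n = 2π × 1.65 = 10.37 rad/s.
k = m·ω_n² = 236 × 10.37² = 236 × 107.5 = 25370 N/m.

25400 N/m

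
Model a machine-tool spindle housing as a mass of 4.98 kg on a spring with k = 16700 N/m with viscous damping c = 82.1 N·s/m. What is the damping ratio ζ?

ω_n = √(k/m) = √(16700/4.98) = 57.91 rad/s.
Critical damping c_c = 2√(k·m) = 2√(16700 × 4.98) = 576.8 N·s/m, so ζ = c/c_c = 82.1/576.8 = 0.1423.

0.142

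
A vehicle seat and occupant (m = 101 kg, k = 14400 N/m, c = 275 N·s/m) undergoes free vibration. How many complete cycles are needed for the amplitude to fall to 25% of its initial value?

ζ = c/(2√(km)) = 275/(2√(14400 × 101)) = 275/2412 = 0.1140.
Logarithmic decrement δ = 2πζ/√(1 − ζ²) = 2π × 0.1140/√(1 − 0.0130) = 0.7211.
x_n/x₀ = e^(−nδ) ≤ 0.25; take ln: n ≥ ln(1/0.25)/δ = 1.386/0.7211 = 1.923.
So 2 complete cycles are required.

2 cycles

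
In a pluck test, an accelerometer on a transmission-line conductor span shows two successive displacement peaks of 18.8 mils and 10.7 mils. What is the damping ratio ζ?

Logarithmic decrement δ = (1/n)·ln(x₀/x_n) = (1/1)·ln(18.8/10.7) = (1/1)·ln(1.757) = 0.5636.
ζ = δ/√(4π² + δ²) = 0.5636/√(39.48 + 0.318) = 0.5636/6.308 = 0.08934.

0.0893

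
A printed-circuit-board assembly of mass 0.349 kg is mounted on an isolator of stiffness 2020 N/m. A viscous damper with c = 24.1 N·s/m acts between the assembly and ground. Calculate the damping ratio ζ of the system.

ω_n = √(k/m) = √(2020/0.349) = 76.08 rad/s.
Critical damping c_c = 2√(k·m) = 2√(2020 × 0.349) = 53.10 N·s/m, so ζ = c/c_c = 24.1/53.10 = 0.4538.

0.454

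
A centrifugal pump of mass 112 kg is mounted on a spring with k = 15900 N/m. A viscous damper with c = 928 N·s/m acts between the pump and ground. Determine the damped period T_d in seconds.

ω_n = √(k/m) = √(15900/112) = 11.91 rad/s.
Critical damping c_c = 2√(k·m) = 2√(15900 × 112) = 2669 N·s/m, so ζ = c/c_c = 928/2669 = 0.3477.
ω_d = ω_n√(1 − ζ²) = 11.91 × √(1 − 0.121) = 11.17 rad/s.
T_d = 2π/ω_d = 0.5624 s.

0.562 s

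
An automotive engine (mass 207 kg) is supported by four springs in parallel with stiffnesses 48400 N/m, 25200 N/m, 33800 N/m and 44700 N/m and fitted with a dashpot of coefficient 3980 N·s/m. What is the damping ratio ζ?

0.355

Parallel springs add: k_eq = 48400 + 25200 + 33800 + 44700 = 152100 N/m.
ω_n = √(k_eq/m) = √(152100/207) = 27.11 rad/s.
Critical damping c_c = 2√(k_eq·m) = 2√(152100 × 207) = 11220 N·s/m, so ζ = c/c_c = 3980/11220 = 0.3547.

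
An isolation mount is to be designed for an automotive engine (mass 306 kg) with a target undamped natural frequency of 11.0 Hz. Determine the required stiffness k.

ω_n = 2πf_n = 2π × 11.0 = 69.12 rad/s.
k = m·ω_n² = 306 × 69.12² = 306 × 4777 = 1462000 N/m.

1460000 N/m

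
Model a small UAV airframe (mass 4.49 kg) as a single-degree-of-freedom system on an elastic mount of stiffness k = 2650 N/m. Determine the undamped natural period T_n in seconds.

ω_n = √(k/m) = √(2650/4.49) = √590.2 = 24.29 rad/s.
T_n = 2π/ω_n = 6.283/24.29 = 0.2586 s.

0.259 s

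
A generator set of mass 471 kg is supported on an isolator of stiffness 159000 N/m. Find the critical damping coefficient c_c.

17300 N·s/m

c_c = 2√(k·m) = 2√(159000 × 471) = 2 × 8654 = 17310 N·s/m.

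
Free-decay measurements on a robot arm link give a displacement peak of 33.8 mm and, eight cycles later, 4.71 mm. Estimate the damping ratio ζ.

0.0392

Logarithmic decrement δ = (1/n)·ln(x₀/x_n) = (1/8)·ln(33.8/4.71) = (1/8)·ln(7.176) = 0.2463.
ζ = δ/√(4π² + δ²) = 0.2463/√(39.48 + 0.0607) = 0.2463/6.288 = 0.03918.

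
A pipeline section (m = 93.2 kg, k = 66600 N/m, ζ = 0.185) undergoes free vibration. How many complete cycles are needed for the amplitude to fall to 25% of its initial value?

2 cycles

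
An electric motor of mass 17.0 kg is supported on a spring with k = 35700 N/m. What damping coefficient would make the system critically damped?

1560 N·s/m

c_c = 2√(k·m) = 2√(35700 × 17.0) = 2 × 779.0 = 1558 N·s/m.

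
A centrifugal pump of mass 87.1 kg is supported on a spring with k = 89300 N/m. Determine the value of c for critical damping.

c_c = 2√(k·m) = 2√(89300 × 87.1) = 2 × 2789 = 5578 N·s/m.

5580 N·s/m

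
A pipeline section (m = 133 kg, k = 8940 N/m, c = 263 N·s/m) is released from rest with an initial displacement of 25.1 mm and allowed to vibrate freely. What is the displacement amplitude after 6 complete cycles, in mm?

ζ = c/(2√(km)) = 263/(2√(8940 × 133)) = 263/2181 = 0.1206.
Logarithmic decrement δ = 2πζ/√(1 − ζ²) = 2π × 0.1206/√(1 − 0.0145) = 0.7633.
After n cycles, x_n/x₀ = e^(−nδ), so x_6 = 25.1 × e^(−6 × 0.7633) = 25.1 × 0.01026 = 0.2575 mm.

0.257 mm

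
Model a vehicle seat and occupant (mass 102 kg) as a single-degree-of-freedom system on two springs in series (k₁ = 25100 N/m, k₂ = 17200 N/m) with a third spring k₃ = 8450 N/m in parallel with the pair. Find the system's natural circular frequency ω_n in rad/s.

Series pair: k_s = k₁k₂/(k₁+k₂) = (25100)(17200)/(25100 + 17200) = 10210 N/m. In parallel with k₃: k_eq = 10210 + 8450 = 18660 N/m.
ω_n = √(k_eq/m) = √(18660/102) = √182.9 = 13.52 rad/s.

13.5 rad/s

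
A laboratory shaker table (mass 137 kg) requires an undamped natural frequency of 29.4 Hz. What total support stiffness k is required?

4670000 N/m

ω_n = 2πf_n = 2π × 29.4 = 184.7 rad/s.
k = m·ω_n² = 137 × 184.7² = 137 × 34120 = 4675000 N/m.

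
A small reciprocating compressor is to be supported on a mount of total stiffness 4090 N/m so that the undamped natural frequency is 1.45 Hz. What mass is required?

49.3 kg

ω_n = 2πf_n = 2π × 1.45 = 9.111 rad/s.
m = k/ω_n² = 4090/9.111² = 4090/83.00 = 49.28 kg.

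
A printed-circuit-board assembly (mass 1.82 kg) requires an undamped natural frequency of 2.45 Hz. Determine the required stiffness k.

431 N/m

ω_n = 2πf_n = 2π × 2.45 = 15.39 rad/s.
k = m·ω_n² = 1.82 × 15.39² = 1.82 × 237.0 = 431.3 N/m.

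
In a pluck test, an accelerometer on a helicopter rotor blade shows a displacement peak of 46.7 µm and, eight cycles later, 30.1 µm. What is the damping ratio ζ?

0.00874

Logarithmic decrement δ = (1/n)·ln(x₀/x_n) = (1/8)·ln(46.7/30.1) = (1/8)·ln(1.551) = 0.05490.
ζ = δ/√(4π² + δ²) = 0.05490/√(39.48 + 0.00301) = 0.05490/6.283 = 0.008738.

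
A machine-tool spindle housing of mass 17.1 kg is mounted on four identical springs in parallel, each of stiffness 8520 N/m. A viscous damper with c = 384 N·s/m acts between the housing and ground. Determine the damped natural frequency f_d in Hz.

6.88 Hz

Parallel springs add: k_eq = 4 × 8520 = 34080 N/m.
ω_n = √(k_eq/m) = √(34080/17.1) = 44.64 rad/s.
Critical damping c_c = 2√(k_eq·m) = 2√(34080 × 17.1) = 1527 N·s/m, so ζ = c/c_c = 384/1527 = 0.2515.
ω_d = ω_n√(1 − ζ²) = 44.64 × √(1 − 0.0633) = 43.21 rad/s.
f_d = ω_d/(2π) = 6.877 Hz.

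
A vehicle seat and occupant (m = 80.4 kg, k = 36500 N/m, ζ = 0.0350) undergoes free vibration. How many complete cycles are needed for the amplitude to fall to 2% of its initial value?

Logarithmic decrement δ = 2πζ/√(1 − ζ²) = 2π × 0.03500/√(1 − 0.00123) = 0.2200.
x_n/x₀ = e^(−nδ) ≤ 0.02; take ln: n ≥ ln(1/0.02)/δ = 3.912/0.2200 = 17.78.
So 18 complete cycles are required.

18 cycles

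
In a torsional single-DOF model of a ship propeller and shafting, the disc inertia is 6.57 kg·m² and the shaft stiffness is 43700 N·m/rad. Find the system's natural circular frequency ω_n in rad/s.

ω_n = √(k_t/J) = √(43700/6.57) = √6651 = 81.56 rad/s.

81.6 rad/s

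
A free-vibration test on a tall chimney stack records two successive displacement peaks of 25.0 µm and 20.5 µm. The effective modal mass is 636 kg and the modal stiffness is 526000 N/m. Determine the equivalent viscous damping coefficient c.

Logarithmic decrement δ = (1/n)·ln(x₀/x_n) = (1/1)·ln(25.0/20.5) = (1/1)·ln(1.220) = 0.1985.
ζ = δ/√(4π² + δ²) = 0.1985/√(39.48 + 0.0394) = 0.1985/6.286 = 0.03157.
c = ζ · 2√(km) = 0.03157 × 2√(526000 × 636) = 0.03157 × 36580 = 1155 N·s/m.

1150 N·s/m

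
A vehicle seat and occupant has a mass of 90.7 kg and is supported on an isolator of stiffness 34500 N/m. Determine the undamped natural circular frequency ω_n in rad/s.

ω_n = √(k/m) = √(34500/90.7) = √380.4 = 19.50 rad/s.

19.5 rad/s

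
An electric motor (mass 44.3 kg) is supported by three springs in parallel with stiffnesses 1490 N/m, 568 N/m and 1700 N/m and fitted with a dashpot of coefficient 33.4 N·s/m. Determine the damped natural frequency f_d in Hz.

1.46 Hz

Parallel springs add: k_eq = 1490 + 568 + 1700 = 3758 N/m.
ω_n = √(k_eq/m) = √(3758/44.3) = 9.210 rad/s.
Critical damping c_c = 2√(k_eq·m) = 2√(3758 × 44.3) = 816.0 N·s/m, so ζ = c/c_c = 33.4/816.0 = 0.04093.
ω_d = ω_n√(1 − ζ²) = 9.210 × √(1 − 0.00168) = 9.203 rad/s.
f_d = ω_d/(2π) = 1.465 Hz.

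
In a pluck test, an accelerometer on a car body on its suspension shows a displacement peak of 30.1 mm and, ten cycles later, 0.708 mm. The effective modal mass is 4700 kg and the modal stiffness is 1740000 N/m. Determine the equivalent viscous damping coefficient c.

10800 N·s/m

Logarithmic decrement δ = (1/n)·ln(x₀/x_n) = (1/10)·ln(30.1/0.708) = (1/10)·ln(42.51) = 0.3750.
ζ = δ/√(4π² + δ²) = 0.3750/√(39.48 + 0.141) = 0.3750/6.294 = 0.05957.
c = ζ · 2√(km) = 0.05957 × 2√(1740000 × 4700) = 0.05957 × 180900 = 10770 N·s/m.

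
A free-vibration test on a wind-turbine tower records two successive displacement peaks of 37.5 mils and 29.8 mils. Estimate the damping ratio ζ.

0.0366

Logarithmic decrement δ = (1/n)·ln(x₀/x_n) = (1/1)·ln(37.5/29.8) = (1/1)·ln(1.258) = 0.2298.
ζ = δ/√(4π² + δ²) = 0.2298/√(39.48 + 0.0528) = 0.2298/6.287 = 0.03655.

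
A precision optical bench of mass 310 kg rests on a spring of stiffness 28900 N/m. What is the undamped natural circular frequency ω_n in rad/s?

ω_n = √(k/m) = √(28900/310) = √93.23 = 9.655 rad/s.

9.66 rad/s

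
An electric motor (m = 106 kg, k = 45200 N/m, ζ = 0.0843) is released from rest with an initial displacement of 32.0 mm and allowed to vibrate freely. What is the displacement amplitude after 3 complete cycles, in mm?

Logarithmic decrement δ = 2πζ/√(1 − ζ²) = 2π × 0.08430/√(1 − 0.00711) = 0.5316.
After n cycles, x_n/x₀ = e^(−nδ), so x_3 = 32.0 × e^(−3 × 0.5316) = 32.0 × 0.2030 = 6.495 mm.

6.50 mm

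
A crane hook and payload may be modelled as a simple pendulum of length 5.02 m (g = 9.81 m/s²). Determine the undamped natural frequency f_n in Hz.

0.222 Hz

For a simple pendulum ω_n = √(g/L) = √(9.81/5.02) = √1.954 = 1.398 rad/s.
f_n = ω_n/(2π) = 1.398/6.283 = 0.2225 Hz.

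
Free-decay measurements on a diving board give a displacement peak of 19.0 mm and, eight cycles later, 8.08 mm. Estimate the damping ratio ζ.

Logarithmic decrement δ = (1/n)·ln(x₀/x_n) = (1/8)·ln(19.0/8.08) = (1/8)·ln(2.351) = 0.1069.
ζ = δ/√(4π² + δ²) = 0.1069/√(39.48 + 0.0114) = 0.1069/6.284 = 0.01701.

0.0170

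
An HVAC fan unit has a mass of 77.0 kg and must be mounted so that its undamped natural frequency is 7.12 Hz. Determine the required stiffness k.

154000 N/m

ω_n = 2πf_n = 2π × 7.12 = 44.74 rad/s.
k = m·ω_n² = 77.0 × 44.74² = 77.0 × 2001 = 154100 N/m.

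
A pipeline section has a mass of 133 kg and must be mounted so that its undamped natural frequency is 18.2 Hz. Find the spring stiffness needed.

ω_n = 2πf_n = 2π × 18.2 = 114.4 rad/s.
k = m·ω_n² = 133 × 114.4² = 133 × 13080 = 1739000 N/m.

1740000 N/m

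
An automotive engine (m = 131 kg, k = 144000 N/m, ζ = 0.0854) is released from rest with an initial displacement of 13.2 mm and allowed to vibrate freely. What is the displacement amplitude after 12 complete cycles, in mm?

Logarithmic decrement δ = 2πζ/√(1 − ζ²) = 2π × 0.08540/√(1 − 0.00729) = 0.5386.
After n cycles, x_n/x₀ = e^(−nδ), so x_12 = 13.2 × e^(−12 × 0.5386) = 13.2 × 0.001561 = 0.02060 mm.

0.0206 mm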